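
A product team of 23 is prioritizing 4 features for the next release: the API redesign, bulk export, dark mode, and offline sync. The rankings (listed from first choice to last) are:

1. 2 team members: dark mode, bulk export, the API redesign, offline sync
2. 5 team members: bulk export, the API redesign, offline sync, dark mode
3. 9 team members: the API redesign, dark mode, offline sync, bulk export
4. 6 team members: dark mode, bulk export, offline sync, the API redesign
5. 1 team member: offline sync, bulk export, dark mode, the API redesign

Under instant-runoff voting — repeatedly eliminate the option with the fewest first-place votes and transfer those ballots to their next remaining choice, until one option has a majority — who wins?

Round 1: the API redesign 9, bulk export 5, dark mode 8, offline sync 1. Eliminate offline sync.
Round 2: the API redesign 9, bulk export 6, dark mode 8. Eliminate bulk export.
Round 3: the API redesign 14, dark mode 9. The API redesign has a majority.

the API redesign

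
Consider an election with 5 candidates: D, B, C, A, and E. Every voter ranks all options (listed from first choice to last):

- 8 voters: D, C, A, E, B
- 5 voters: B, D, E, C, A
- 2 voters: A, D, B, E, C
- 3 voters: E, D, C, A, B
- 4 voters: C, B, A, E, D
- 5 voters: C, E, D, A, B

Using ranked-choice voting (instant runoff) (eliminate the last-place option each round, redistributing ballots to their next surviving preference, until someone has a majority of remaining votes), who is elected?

D

Round 1: D 8, B 5, C 9, A 2, E 3. Eliminate A.
Round 2: D 10, B 5, C 9, E 3. Eliminate E.
Round 3: D 13, B 5, C 9. Eliminate B.
Round 4: D 18, C 9. D has a majority.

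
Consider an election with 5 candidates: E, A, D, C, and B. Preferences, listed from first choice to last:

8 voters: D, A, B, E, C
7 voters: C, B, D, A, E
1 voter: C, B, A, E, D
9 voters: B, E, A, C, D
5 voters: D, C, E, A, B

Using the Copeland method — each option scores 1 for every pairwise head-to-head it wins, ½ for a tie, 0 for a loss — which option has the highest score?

B

E: beats C; loses to A, D, and B → score 1.
A: beats E and C; loses to D and B → score 2.
D: beats E and A; loses to C and B → score 2.
C: beats D; loses to E, A, and B → score 1.
B: beats E, A, D, and C → score 4.
B has the best pairwise record.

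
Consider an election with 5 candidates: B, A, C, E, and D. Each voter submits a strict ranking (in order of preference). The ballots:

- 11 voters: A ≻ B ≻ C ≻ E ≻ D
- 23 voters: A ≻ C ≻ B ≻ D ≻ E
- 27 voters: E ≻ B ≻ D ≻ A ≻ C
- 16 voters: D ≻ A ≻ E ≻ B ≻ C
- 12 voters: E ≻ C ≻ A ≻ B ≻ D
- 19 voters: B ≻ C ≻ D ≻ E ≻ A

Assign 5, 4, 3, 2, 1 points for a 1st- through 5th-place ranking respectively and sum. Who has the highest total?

B: 11·4 + 23·3 + 27·4 + 16·2 + 12·2 + 19·5 = 372
A: 11·5 + 23·5 + 27·2 + 16·4 + 12·3 + 19·1 = 343
C: 11·3 + 23·4 + 27·1 + 16·1 + 12·4 + 19·4 = 292
E: 11·2 + 23·1 + 27·5 + 16·3 + 12·5 + 19·2 = 326
D: 11·1 + 23·2 + 27·3 + 16·5 + 12·1 + 19·3 = 287
B has the highest Borda score (372).

B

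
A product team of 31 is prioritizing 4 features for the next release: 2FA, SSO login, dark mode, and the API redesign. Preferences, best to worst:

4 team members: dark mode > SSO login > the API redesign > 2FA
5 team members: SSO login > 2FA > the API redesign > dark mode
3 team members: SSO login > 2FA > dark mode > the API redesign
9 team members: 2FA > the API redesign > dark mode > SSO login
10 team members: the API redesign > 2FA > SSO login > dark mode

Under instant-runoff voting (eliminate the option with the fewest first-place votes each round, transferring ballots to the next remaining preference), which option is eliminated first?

Round 1: 2FA 9, SSO login 8, dark mode 4, the API redesign 10. Eliminate dark mode.

dark mode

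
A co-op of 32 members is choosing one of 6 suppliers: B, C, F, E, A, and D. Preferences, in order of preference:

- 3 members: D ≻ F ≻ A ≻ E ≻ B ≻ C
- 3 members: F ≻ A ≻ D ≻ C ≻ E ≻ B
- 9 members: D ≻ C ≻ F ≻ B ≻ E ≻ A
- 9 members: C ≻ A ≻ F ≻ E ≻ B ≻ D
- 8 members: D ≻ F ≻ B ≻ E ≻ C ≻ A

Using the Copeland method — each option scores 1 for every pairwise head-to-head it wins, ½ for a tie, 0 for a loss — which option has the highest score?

D

B: beats E and A; loses to C, F, and D → score 2.
C: beats B, F, E, and A; loses to D → score 4.
F: beats B, E, and A; loses to C and D → score 3.
E: beats A; loses to B, C, F, and D → score 1.
A: loses to B, C, F, E, and D → score 0.
D: beats B, C, F, E, and A → score 5.
D has the best pairwise record.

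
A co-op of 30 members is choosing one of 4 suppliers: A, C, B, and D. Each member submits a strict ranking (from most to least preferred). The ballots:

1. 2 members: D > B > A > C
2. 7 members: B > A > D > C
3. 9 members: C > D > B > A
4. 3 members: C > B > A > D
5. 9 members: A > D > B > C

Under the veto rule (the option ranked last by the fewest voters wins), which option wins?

B

Last-place votes: A 9, C 18, B 0, D 3.
B is ranked last by the fewest voters, so B wins.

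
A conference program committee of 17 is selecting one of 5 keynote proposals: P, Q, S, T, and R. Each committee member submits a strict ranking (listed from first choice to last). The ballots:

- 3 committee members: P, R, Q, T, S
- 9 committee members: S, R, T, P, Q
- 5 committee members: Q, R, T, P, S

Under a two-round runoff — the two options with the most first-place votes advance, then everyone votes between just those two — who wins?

Round 1 first-place votes: P 3, Q 5, S 9, T 0, R 0.
S and Q advance.
Runoff: S is preferred to Q by 9 voters; Q by 8.
S wins the runoff.

S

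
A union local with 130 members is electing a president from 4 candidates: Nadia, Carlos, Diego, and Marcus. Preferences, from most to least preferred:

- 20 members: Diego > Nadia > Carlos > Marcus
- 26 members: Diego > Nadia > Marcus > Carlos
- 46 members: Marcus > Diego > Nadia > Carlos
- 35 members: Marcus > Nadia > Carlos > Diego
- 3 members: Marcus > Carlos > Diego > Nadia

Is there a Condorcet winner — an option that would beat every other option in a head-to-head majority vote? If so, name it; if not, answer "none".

Marcus vs Nadia: 84–46 for Marcus.
Marcus vs Carlos: 110–20 for Marcus.
Marcus vs Diego: 84–46 for Marcus.
Marcus beats every other option head-to-head.

Marcus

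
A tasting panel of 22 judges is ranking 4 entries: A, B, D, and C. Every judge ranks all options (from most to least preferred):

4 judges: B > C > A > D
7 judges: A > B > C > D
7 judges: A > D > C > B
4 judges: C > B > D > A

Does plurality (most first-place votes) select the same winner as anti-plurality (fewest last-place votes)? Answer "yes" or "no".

no

Plurality — first-place votes: A 14, B 4, D 0, C 4. Winner: A.
Anti-plurality — last-place votes: A 4, B 7, D 11, C 0. Winner: C.
The two methods disagree.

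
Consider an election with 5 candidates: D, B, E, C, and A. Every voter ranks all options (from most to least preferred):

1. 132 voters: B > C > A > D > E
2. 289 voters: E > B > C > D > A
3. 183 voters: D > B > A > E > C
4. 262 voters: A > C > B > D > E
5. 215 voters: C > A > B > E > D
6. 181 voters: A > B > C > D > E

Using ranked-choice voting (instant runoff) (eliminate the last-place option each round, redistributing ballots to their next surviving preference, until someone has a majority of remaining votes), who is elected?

Round 1: D 183, B 132, E 289, C 215, A 443. Eliminate B.
Round 2: D 183, E 289, C 347, A 443. Eliminate D.
Round 3: E 289, C 347, A 626. Eliminate E.
Round 4: C 636, A 626. C has a majority.

C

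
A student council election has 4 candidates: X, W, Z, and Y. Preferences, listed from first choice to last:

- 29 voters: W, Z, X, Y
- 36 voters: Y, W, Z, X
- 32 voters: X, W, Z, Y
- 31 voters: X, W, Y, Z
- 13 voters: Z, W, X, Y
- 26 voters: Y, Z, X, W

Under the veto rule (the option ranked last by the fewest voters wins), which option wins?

Last-place votes: X 36, W 26, Z 31, Y 74.
W is ranked last by the fewest voters, so W wins.

W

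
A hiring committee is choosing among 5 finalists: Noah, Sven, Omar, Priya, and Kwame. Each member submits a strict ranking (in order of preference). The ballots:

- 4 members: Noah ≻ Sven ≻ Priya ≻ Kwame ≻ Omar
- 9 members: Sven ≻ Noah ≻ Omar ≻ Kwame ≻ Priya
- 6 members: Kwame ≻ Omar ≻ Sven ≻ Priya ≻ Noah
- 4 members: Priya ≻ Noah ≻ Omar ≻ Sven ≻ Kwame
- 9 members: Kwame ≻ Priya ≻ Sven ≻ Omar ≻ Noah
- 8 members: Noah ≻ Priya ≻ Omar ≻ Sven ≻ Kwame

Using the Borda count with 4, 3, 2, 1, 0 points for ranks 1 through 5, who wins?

Noah: 4·4 + 9·3 + 6·0 + 4·3 + 9·0 + 8·4 = 87
Sven: 4·3 + 9·4 + 6·2 + 4·1 + 9·2 + 8·1 = 90
Omar: 4·0 + 9·2 + 6·3 + 4·2 + 9·1 + 8·2 = 69
Priya: 4·2 + 9·0 + 6·1 + 4·4 + 9·3 + 8·3 = 81
Kwame: 4·1 + 9·1 + 6·4 + 4·0 + 9·4 + 8·0 = 73
Sven has the highest Borda score (90).

Sven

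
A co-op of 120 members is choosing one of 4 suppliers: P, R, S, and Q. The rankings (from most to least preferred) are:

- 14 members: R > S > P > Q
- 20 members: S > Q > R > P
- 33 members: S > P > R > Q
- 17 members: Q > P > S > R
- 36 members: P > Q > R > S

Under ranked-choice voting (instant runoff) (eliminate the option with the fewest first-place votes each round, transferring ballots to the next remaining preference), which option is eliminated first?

Round 1: P 36, R 14, S 53, Q 17. Eliminate R.

R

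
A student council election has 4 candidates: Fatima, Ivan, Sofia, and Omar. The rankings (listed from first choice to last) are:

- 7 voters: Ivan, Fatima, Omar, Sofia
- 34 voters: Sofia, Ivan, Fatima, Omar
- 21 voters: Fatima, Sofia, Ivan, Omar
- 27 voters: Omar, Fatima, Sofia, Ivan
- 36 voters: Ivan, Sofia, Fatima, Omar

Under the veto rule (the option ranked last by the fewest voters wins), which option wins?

Last-place votes: Fatima 0, Ivan 27, Sofia 7, Omar 91.
Fatima is ranked last by the fewest voters, so Fatima wins.

Fatima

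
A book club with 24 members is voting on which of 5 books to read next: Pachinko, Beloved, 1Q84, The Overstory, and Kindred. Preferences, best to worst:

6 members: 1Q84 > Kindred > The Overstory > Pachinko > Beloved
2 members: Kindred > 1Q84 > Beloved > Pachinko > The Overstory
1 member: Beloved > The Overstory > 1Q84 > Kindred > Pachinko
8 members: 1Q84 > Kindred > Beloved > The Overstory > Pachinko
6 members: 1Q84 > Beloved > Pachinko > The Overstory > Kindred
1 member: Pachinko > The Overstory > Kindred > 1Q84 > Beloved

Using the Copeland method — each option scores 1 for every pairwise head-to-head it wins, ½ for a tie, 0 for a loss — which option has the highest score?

1Q84

Pachinko: loses to Beloved, 1Q84, The Overstory, and Kindred → score 0.
Beloved: beats Pachinko and The Overstory; loses to 1Q84 and Kindred → score 2.
1Q84: beats Pachinko, Beloved, The Overstory, and Kindred → score 4.
The Overstory: beats Pachinko; loses to Beloved, 1Q84, and Kindred → score 1.
Kindred: beats Pachinko, Beloved, and The Overstory; loses to 1Q84 → score 3.
1Q84 has the best pairwise record.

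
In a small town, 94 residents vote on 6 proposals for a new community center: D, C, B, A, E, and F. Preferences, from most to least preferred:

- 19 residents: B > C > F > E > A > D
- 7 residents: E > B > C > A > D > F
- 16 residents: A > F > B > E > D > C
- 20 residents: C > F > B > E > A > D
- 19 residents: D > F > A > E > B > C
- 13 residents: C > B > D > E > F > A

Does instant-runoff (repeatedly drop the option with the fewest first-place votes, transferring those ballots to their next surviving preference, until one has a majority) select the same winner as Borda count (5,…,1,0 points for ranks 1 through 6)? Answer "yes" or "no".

yes

Instant-runoff — R1 D 19, C 33, B 19, A 16, E 7, F 0 (F out); R2 D 19, C 33, B 19, A 16, E 7 (E out); R3 D 19, C 33, B 26, A 16 (A out); R4 D 19, C 33, B 42 (D out); R5 C 33, B 61 (B winner). Winner: B.
Borda — scores: D 157, C 262, B 302, A 190, E 209, F 290. Winner: B.
The two methods agree.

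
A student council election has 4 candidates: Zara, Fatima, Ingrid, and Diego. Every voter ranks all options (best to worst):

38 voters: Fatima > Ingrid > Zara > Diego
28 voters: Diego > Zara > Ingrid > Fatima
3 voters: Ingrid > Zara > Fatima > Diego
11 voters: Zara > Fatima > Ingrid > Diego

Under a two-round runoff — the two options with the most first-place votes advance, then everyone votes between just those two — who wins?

Round 1 first-place votes: Zara 11, Fatima 38, Ingrid 3, Diego 28.
Fatima and Diego advance.
Runoff: Fatima is preferred to Diego by 52 voters; Diego by 28.
Fatima wins the runoff.

Fatima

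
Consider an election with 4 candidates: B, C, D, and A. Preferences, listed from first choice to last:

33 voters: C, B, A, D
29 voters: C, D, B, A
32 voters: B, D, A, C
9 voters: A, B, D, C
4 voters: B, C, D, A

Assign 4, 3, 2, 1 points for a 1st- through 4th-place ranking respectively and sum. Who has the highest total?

B

B: 33·3 + 29·2 + 32·4 + 9·3 + 4·4 = 328
C: 33·4 + 29·4 + 32·1 + 9·1 + 4·3 = 301
D: 33·1 + 29·3 + 32·3 + 9·2 + 4·2 = 242
A: 33·2 + 29·1 + 32·2 + 9·4 + 4·1 = 199
B has the highest Borda score (328).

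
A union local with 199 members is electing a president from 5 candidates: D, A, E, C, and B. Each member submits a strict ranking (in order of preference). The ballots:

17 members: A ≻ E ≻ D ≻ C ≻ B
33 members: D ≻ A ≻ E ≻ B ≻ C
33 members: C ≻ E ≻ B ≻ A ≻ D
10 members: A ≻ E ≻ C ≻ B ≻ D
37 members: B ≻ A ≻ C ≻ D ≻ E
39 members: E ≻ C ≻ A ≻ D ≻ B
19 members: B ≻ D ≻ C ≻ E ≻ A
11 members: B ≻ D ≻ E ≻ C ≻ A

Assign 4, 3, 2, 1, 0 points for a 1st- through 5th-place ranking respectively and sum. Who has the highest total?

E

D: 17·2 + 33·4 + 33·0 + 10·0 + 37·1 + 39·1 + 19·3 + 11·3 = 332
A: 17·4 + 33·3 + 33·1 + 10·4 + 37·3 + 39·2 + 19·0 + 11·0 = 429
E: 17·3 + 33·2 + 33·3 + 10·3 + 37·0 + 39·4 + 19·1 + 11·2 = 443
C: 17·1 + 33·0 + 33·4 + 10·2 + 37·2 + 39·3 + 19·2 + 11·1 = 409
B: 17·0 + 33·1 + 33·2 + 10·1 + 37·4 + 39·0 + 19·4 + 11·4 = 377
E has the highest Borda score (443).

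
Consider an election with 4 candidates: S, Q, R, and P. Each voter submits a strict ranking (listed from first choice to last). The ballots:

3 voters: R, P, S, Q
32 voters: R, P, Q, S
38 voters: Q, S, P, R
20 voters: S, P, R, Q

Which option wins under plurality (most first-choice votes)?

First-place votes: S 20, Q 38, R 35, P 0.
Q has the most first-place votes.

Q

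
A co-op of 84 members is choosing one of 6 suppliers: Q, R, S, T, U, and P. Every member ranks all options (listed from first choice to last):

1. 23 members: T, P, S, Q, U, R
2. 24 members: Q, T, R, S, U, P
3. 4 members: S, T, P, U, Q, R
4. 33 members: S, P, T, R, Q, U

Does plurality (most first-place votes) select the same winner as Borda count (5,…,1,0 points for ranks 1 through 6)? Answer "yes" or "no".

Plurality — first-place votes: Q 24, R 0, S 37, T 23, U 0, P 0. Winner: S.
Borda — scores: Q 203, R 138, S 302, T 326, U 55, P 236. Winner: T.
The two methods disagree.

no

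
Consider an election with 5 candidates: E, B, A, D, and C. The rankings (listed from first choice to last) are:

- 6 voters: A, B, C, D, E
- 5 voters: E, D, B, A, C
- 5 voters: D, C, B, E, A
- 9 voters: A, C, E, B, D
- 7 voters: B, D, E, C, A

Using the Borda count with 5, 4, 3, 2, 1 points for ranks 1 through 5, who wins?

E: 6·1 + 5·5 + 5·2 + 9·3 + 7·3 = 89
B: 6·4 + 5·3 + 5·3 + 9·2 + 7·5 = 107
A: 6·5 + 5·2 + 5·1 + 9·5 + 7·1 = 97
D: 6·2 + 5·4 + 5·5 + 9·1 + 7·4 = 94
C: 6·3 + 5·1 + 5·4 + 9·4 + 7·2 = 93
B has the highest Borda score (107).

B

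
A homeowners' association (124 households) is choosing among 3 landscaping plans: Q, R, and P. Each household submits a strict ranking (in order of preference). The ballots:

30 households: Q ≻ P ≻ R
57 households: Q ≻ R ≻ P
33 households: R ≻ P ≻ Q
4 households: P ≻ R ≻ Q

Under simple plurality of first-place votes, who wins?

Q

First-place votes: Q 87, R 33, P 4.
Q has the most first-place votes.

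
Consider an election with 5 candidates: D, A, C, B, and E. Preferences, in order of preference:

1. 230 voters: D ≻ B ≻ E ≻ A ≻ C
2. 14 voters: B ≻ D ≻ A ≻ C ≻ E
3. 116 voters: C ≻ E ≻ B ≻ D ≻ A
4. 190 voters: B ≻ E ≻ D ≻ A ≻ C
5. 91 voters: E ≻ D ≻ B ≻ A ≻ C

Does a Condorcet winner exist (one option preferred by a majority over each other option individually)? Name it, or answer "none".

none

Checking pairwise contests:
E beats D 397–244.
D beats A 641–0.
D beats C 525–116.
D beats B 321–320.
B beats E 434–207.
Every option loses at least one head-to-head, so there is no Condorcet winner.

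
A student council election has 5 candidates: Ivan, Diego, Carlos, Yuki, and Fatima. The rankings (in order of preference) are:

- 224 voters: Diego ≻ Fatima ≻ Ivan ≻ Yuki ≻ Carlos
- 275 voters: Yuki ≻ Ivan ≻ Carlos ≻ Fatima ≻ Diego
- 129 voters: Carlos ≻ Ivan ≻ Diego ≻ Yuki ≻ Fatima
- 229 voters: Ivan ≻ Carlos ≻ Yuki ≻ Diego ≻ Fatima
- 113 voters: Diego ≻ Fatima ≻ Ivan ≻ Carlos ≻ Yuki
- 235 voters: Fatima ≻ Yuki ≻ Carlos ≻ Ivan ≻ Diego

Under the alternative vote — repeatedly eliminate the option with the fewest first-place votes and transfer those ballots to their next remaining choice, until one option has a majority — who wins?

Round 1: Ivan 229, Diego 337, Carlos 129, Yuki 275, Fatima 235. Eliminate Carlos.
Round 2: Ivan 358, Diego 337, Yuki 275, Fatima 235. Eliminate Fatima.
Round 3: Ivan 358, Diego 337, Yuki 510. Eliminate Diego.
Round 4: Ivan 695, Yuki 510. Ivan has a majority.

Ivan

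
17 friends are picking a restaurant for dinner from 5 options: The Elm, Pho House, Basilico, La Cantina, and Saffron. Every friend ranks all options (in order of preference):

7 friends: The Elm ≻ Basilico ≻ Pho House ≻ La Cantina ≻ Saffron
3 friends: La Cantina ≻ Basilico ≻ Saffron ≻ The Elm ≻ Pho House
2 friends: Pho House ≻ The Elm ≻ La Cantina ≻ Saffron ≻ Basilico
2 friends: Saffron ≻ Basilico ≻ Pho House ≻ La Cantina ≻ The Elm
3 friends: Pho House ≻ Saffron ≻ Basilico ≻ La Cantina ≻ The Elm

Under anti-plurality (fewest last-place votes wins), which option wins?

La Cantina

Last-place votes: The Elm 5, Pho House 3, Basilico 2, La Cantina 0, Saffron 7.
La Cantina is ranked last by the fewest voters, so La Cantina wins.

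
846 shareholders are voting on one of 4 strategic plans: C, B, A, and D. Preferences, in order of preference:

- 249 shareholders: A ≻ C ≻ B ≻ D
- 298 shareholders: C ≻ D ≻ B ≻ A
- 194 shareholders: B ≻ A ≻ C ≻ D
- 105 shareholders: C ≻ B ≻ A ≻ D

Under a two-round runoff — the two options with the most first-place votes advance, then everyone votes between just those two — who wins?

A

Round 1 first-place votes: C 403, B 194, A 249, D 0.
C and A advance.
Runoff: C is preferred to A by 403 voters; A by 443.
A wins the runoff.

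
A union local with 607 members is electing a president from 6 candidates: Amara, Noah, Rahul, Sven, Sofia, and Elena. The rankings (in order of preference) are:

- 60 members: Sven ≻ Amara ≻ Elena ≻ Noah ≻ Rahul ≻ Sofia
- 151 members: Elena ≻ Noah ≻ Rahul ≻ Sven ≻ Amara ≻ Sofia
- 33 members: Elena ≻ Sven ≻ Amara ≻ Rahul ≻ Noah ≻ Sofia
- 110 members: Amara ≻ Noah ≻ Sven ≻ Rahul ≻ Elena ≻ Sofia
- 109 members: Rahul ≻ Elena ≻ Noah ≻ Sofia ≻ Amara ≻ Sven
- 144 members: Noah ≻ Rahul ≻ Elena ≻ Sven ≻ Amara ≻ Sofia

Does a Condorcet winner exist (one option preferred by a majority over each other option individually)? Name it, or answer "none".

Checking pairwise contests:
Noah beats Amara 404–203.
Elena beats Noah 353–254.
Noah beats Rahul 465–142.
Noah beats Sven 514–93.
Amara beats Sofia 498–109.
Rahul beats Elena 363–244.
Every option loses at least one head-to-head, so there is no Condorcet winner.

none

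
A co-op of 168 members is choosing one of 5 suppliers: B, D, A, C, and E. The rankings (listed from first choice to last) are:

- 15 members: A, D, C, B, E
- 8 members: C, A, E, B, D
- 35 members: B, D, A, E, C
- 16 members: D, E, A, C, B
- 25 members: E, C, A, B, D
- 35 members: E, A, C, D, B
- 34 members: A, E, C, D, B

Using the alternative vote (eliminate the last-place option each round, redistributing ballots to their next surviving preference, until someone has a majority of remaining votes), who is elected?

Round 1: B 35, D 16, A 49, C 8, E 60. Eliminate C.
Round 2: B 35, D 16, A 57, E 60. Eliminate D.
Round 3: B 35, A 57, E 76. Eliminate B.
Round 4: A 92, E 76. A has a majority.

A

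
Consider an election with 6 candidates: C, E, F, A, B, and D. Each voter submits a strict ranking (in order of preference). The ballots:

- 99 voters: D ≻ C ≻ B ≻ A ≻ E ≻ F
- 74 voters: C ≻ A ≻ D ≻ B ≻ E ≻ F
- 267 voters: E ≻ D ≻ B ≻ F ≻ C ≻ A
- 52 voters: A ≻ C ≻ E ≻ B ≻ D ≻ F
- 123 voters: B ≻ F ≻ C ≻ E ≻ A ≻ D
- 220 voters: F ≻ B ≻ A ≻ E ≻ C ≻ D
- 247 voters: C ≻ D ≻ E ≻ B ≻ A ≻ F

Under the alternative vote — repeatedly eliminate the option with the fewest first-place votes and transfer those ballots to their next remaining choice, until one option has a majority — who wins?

Round 1: C 321, E 267, F 220, A 52, B 123, D 99. Eliminate A.
Round 2: C 373, E 267, F 220, B 123, D 99. Eliminate D.
Round 3: C 472, E 267, F 220, B 123. Eliminate B.
Round 4: C 472, E 267, F 343. Eliminate E.
Round 5: C 472, F 610. F has a majority.

F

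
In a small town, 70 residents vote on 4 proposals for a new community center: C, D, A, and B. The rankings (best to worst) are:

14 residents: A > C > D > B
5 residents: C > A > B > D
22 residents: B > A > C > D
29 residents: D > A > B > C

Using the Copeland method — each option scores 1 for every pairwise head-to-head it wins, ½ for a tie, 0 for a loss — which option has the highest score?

C: beats D; loses to A and B → score 1.
D: beats B; loses to C and A → score 1.
A: beats C, D, and B → score 3.
B: beats C; loses to D and A → score 1.
A has the best pairwise record.

A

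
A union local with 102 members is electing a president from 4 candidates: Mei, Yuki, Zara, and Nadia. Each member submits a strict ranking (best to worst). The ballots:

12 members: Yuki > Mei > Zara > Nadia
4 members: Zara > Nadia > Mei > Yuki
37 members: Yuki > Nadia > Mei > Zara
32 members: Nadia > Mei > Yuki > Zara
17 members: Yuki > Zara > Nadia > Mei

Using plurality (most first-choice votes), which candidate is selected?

First-place votes: Mei 0, Yuki 66, Zara 4, Nadia 32.
Yuki has the most first-place votes.

Yuki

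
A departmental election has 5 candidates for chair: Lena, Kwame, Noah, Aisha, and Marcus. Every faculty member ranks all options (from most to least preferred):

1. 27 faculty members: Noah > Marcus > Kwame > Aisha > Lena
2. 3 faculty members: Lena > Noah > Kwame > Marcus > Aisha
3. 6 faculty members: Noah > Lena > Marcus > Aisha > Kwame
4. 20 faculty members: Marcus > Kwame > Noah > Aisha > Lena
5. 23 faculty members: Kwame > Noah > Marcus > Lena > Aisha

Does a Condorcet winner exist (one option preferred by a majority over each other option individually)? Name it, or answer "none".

Checking pairwise contests:
Kwame beats Lena 70–9.
Marcus beats Kwame 53–26.
Kwame beats Noah 43–36.
Kwame beats Aisha 73–6.
Noah beats Marcus 59–20.
Every option loses at least one head-to-head, so there is no Condorcet winner.

none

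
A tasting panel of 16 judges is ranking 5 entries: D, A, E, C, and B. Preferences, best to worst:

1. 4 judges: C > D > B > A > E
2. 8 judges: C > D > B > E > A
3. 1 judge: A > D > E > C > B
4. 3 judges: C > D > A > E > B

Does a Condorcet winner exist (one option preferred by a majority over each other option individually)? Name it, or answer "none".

C vs D: 15–1 for C.
C vs A: 15–1 for C.
C vs E: 15–1 for C.
C vs B: 16–0 for C.
C beats every other option head-to-head.

C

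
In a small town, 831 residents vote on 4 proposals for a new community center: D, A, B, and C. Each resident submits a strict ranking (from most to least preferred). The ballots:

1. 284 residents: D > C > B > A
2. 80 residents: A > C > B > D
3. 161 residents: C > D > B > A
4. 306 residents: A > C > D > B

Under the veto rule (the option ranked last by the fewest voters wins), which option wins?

Last-place votes: D 80, A 445, B 306, C 0.
C is ranked last by the fewest voters, so C wins.

C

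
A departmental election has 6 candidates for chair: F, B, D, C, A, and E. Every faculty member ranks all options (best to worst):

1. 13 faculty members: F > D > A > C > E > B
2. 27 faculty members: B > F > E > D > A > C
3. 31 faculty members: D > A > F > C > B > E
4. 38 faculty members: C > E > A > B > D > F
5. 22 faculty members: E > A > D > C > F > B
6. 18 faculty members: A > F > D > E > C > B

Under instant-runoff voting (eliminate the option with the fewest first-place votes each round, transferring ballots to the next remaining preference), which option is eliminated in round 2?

A

Round 1: F 13, B 27, D 31, C 38, A 18, E 22. Eliminate F.
Round 2: B 27, D 44, C 38, A 18, E 22. Eliminate A.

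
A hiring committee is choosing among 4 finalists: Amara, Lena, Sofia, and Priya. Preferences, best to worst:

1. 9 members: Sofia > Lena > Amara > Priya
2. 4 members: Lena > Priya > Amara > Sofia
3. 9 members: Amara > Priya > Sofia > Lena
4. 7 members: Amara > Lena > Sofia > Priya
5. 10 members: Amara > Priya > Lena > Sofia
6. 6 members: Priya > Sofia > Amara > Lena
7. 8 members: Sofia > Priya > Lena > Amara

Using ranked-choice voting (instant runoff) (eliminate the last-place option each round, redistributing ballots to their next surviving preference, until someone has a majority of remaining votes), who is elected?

Amara

Round 1: Amara 26, Lena 4, Sofia 17, Priya 6. Eliminate Lena.
Round 2: Amara 26, Sofia 17, Priya 10. Eliminate Priya.
Round 3: Amara 30, Sofia 23. Amara has a majority.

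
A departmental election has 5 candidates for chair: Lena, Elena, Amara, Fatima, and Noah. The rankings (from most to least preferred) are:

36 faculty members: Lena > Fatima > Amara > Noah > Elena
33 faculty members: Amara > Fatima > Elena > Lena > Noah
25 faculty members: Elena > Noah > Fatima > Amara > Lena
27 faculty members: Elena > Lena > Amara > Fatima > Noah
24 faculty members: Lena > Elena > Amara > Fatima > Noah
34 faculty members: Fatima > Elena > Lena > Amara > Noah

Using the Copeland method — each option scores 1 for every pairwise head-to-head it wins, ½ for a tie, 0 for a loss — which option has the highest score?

Lena: beats Amara and Noah; loses to Elena and Fatima → score 2.
Elena: beats Lena, Amara, and Noah; loses to Fatima → score 3.
Amara: beats Noah; loses to Lena, Elena, and Fatima → score 1.
Fatima: beats Lena, Elena, Amara, and Noah → score 4.
Noah: loses to Lena, Elena, Amara, and Fatima → score 0.
Fatima has the best pairwise record.

Fatima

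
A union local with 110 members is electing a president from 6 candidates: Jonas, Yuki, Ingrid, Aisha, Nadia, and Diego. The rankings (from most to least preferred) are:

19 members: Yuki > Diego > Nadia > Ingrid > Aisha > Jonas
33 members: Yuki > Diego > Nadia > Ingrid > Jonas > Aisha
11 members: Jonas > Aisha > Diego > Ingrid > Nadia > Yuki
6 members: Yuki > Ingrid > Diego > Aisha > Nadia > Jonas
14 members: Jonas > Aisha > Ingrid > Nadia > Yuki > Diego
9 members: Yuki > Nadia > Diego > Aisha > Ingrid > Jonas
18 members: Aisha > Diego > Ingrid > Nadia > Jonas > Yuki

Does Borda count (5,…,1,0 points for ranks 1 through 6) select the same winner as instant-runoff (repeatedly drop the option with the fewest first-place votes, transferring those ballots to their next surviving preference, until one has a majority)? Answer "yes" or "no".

Borda — scores: Jonas 176, Yuki 349, Ingrid 255, Aisha 239, Nadia 273, Diego 358. Winner: Diego.
Instant-runoff — R1 Jonas 25, Yuki 67, Ingrid 0, Aisha 18, Nadia 0, Diego 0 (Yuki winner). Winner: Yuki.
The two methods disagree.

no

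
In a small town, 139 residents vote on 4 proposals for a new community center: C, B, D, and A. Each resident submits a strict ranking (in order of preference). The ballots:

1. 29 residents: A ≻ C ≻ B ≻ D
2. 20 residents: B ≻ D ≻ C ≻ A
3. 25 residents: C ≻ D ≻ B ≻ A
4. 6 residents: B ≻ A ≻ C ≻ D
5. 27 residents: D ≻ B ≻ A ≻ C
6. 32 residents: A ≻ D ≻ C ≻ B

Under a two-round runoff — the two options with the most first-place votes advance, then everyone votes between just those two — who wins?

D

Round 1 first-place votes: C 25, B 26, D 27, A 61.
A and D advance.
Runoff: A is preferred to D by 67 voters; D by 72.
D wins the runoff.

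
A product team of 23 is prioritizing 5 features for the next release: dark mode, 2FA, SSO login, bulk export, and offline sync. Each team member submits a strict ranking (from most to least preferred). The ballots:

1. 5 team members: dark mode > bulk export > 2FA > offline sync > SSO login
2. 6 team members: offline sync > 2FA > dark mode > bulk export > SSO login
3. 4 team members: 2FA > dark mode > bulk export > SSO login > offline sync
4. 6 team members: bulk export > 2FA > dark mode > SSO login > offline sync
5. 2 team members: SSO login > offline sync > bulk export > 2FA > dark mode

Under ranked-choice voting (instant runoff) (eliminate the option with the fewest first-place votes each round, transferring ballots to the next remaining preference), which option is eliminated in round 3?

Round 1: dark mode 5, 2FA 4, SSO login 2, bulk export 6, offline sync 6. Eliminate SSO login.
Round 2: dark mode 5, 2FA 4, bulk export 6, offline sync 8. Eliminate 2FA.
Round 3: dark mode 9, bulk export 6, offline sync 8. Eliminate bulk export.

bulk export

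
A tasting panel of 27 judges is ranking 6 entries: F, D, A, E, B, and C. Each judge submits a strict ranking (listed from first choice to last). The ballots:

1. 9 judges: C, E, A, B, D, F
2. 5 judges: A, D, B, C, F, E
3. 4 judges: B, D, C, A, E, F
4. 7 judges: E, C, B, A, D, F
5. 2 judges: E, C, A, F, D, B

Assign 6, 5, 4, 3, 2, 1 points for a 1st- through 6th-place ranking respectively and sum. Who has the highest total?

C

F: 9·1 + 5·2 + 4·1 + 7·1 + 2·3 = 36
D: 9·2 + 5·5 + 4·5 + 7·2 + 2·2 = 81
A: 9·4 + 5·6 + 4·3 + 7·3 + 2·4 = 107
E: 9·5 + 5·1 + 4·2 + 7·6 + 2·6 = 112
B: 9·3 + 5·4 + 4·6 + 7·4 + 2·1 = 101
C: 9·6 + 5·3 + 4·4 + 7·5 + 2·5 = 130
C has the highest Borda score (130).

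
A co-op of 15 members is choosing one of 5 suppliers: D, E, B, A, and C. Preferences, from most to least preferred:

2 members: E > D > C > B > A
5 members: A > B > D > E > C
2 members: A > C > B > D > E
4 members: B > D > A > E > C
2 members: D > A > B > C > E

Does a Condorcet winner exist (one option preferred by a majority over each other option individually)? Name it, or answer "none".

none

Checking pairwise contests:
B beats D 11–4.
D beats E 13–2.
A beats B 9–6.
D beats A 8–7.
D beats C 13–2.
Every option loses at least one head-to-head, so there is no Condorcet winner.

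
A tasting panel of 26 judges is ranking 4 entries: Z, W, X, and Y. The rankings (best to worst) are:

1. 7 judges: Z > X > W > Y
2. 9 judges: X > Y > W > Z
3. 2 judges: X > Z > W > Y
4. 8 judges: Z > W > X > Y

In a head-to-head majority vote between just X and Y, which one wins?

X

Voters preferring X to Y: 26; preferring Y to X: 0.
X wins the head-to-head.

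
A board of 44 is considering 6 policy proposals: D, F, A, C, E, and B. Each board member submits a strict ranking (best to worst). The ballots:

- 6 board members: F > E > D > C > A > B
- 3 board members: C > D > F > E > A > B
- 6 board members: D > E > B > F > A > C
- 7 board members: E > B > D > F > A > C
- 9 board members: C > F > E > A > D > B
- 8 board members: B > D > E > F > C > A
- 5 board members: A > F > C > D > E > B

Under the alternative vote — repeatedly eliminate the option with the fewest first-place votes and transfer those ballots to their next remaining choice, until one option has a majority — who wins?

Round 1: D 6, F 6, A 5, C 12, E 7, B 8. Eliminate A.
Round 2: D 6, F 11, C 12, E 7, B 8. Eliminate D.
Round 3: F 11, C 12, E 13, B 8. Eliminate B.
Round 4: F 11, C 12, E 21. Eliminate F.
Round 5: C 17, E 27. E has a majority.

E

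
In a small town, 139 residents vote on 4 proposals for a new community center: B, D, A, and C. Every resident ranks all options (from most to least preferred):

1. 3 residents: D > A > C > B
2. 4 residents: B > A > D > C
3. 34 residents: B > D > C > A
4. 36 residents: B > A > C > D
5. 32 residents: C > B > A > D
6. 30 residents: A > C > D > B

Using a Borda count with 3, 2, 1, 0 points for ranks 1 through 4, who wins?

B

B: 3·0 + 4·3 + 34·3 + 36·3 + 32·2 + 30·0 = 286
D: 3·3 + 4·1 + 34·2 + 36·0 + 32·0 + 30·1 = 111
A: 3·2 + 4·2 + 34·0 + 36·2 + 32·1 + 30·3 = 208
C: 3·1 + 4·0 + 34·1 + 36·1 + 32·3 + 30·2 = 229
B has the highest Borda score (286).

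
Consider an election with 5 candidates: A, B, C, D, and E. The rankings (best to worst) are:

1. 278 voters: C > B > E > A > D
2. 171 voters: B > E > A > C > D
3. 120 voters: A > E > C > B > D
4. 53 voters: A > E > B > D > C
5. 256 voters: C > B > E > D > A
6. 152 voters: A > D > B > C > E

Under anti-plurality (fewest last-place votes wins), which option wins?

B

Last-place votes: A 256, B 0, C 53, D 569, E 152.
B is ranked last by the fewest voters, so B wins.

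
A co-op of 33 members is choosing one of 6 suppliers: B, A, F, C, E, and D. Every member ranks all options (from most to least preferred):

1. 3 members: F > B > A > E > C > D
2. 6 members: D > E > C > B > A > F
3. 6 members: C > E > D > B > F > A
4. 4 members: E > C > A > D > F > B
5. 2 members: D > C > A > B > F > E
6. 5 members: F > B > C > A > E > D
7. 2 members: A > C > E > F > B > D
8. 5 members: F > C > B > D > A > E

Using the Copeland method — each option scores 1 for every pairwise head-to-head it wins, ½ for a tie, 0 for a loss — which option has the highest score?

C

B: beats A; loses to F, C, E, and D → score 1.
A: beats E; loses to B, F, C, and D → score 1.
F: beats B and A; loses to C, E, and D → score 2.
C: beats B, A, F, E, and D → score 5.
E: beats B, F, and D; loses to A and C → score 3.
D: beats B, A, and F; loses to C and E → score 3.
C has the best pairwise record.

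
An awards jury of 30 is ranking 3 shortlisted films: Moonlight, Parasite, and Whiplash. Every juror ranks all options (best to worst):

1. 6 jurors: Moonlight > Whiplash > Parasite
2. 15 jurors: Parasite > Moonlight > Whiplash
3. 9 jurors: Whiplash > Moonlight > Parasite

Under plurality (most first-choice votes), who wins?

First-place votes: Moonlight 6, Parasite 15, Whiplash 9.
Parasite has the most first-place votes.

Parasite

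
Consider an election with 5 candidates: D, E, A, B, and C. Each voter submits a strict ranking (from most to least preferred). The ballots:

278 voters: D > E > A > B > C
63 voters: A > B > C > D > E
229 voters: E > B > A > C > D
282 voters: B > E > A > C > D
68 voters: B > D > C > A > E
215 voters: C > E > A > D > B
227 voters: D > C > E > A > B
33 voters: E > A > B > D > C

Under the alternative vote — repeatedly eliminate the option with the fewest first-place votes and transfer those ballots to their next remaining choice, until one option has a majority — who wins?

E

Round 1: D 505, E 262, A 63, B 350, C 215. Eliminate A.
Round 2: D 505, E 262, B 413, C 215. Eliminate C.
Round 3: D 505, E 477, B 413. Eliminate B.
Round 4: D 636, E 759. E has a majority.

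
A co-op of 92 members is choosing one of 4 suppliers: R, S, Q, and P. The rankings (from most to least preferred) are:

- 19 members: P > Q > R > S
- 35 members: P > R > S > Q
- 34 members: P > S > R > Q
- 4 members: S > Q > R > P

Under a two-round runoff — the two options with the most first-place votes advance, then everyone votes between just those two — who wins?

P

Round 1 first-place votes: R 0, S 4, Q 0, P 88.
P and S advance.
Runoff: P is preferred to S by 88 voters; S by 4.
P wins the runoff.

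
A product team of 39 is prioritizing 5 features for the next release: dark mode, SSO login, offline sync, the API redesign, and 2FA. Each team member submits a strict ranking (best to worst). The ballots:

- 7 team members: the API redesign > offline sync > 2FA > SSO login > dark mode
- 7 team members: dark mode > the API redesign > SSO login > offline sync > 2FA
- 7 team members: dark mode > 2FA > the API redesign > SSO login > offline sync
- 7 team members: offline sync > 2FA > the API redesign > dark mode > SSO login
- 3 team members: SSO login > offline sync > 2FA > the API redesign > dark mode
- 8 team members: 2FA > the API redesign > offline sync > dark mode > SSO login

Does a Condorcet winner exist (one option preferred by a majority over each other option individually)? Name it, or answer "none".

Checking pairwise contests:
offline sync beats dark mode 25–14.
dark mode beats SSO login 29–10.
the API redesign beats offline sync 29–10.
2FA beats the API redesign 25–14.
offline sync beats 2FA 24–15.
Every option loses at least one head-to-head, so there is no Condorcet winner.

none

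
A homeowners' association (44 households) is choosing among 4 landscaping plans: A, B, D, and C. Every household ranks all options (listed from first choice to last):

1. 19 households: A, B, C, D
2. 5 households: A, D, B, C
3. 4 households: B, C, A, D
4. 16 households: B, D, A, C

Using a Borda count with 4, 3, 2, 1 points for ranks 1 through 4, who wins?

B

A: 19·4 + 5·4 + 4·2 + 16·2 = 136
B: 19·3 + 5·2 + 4·4 + 16·4 = 147
D: 19·1 + 5·3 + 4·1 + 16·3 = 86
C: 19·2 + 5·1 + 4·3 + 16·1 = 71
B has the highest Borda score (147).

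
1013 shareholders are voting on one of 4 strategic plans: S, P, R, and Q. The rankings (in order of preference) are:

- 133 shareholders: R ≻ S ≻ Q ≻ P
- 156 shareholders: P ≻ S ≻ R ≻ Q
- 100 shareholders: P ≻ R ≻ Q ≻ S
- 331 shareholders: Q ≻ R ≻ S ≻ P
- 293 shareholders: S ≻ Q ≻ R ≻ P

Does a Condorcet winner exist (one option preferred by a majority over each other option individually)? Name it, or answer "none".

Checking pairwise contests:
R beats S 564–449.
S beats P 757–256.
Q beats R 624–389.
S beats Q 582–431.
Every option loses at least one head-to-head, so there is no Condorcet winner.

none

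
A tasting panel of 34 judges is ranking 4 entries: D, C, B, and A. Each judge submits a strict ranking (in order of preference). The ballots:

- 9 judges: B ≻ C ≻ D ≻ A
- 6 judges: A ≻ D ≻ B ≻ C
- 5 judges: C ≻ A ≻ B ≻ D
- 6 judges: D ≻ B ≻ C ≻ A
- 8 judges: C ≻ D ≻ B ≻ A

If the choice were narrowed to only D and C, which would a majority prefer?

Voters preferring D to C: 12; preferring C to D: 22.
C wins the head-to-head.

C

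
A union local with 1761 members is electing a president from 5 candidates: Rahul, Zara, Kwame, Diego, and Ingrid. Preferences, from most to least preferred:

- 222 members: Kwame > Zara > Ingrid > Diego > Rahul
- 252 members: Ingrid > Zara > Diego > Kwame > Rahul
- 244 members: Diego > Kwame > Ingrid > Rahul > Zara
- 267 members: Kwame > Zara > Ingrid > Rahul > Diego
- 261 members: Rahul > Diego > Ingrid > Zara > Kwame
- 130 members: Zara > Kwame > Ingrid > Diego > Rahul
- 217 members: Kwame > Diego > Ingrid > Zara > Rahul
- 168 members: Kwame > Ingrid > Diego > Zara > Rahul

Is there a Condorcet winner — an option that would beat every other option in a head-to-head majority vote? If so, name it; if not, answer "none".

Kwame

Kwame vs Rahul: 1500–261 for Kwame.
Kwame vs Zara: 1118–643 for Kwame.
Kwame vs Diego: 1004–757 for Kwame.
Kwame vs Ingrid: 1248–513 for Kwame.
Kwame beats every other option head-to-head.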